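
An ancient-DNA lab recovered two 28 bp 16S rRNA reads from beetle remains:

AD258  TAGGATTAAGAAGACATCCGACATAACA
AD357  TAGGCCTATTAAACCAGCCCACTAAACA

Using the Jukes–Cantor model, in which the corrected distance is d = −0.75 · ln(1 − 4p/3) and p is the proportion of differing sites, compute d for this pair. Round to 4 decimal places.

0.4850

Differing sites — 5:A/C; 6:T/C; 9:A/T; 10:G/T; 13:G/A; 14:A/C; 17:T/G; 20:G/C; 23:A/T; 24:T/A.
p = 10/28 = 0.357143.
d = −0.75 · ln(1 − (4/3)·0.357143) = −0.75 · ln(0.523809) = −0.75 · (-0.646628) = 0.4850.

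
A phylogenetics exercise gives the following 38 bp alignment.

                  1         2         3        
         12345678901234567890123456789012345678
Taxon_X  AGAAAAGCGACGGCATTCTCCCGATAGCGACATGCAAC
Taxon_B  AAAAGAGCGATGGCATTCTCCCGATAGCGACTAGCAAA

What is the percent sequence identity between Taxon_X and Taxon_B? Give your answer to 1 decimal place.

Mismatches occur at site 2 (G↔A), site 5 (A↔G), site 11 (C↔T), site 32 (A↔T), site 33 (T↔A), site 38 (C↔A).
32 of the 38 sites match, so the percent identity is 32/38 × 100 = 84.2%.

84.2%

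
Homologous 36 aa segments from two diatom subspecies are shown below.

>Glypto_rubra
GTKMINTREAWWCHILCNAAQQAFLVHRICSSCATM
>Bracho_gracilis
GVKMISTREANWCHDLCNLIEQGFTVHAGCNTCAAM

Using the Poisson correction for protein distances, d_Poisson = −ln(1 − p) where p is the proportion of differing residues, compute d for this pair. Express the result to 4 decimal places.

0.4925

Mismatches occur at site 2 (T/V), site 6 (N/S), site 11 (W/N), site 15 (I/D), site 19 (A/L), site 20 (A/I), site 21 (Q/E), site 23 (A/G), site 25 (L/T), site 28 (R/A), site 29 (I/G), site 31 (S/N), site 32 (S/T), site 35 (T/A).
p = 14/36 = 0.388889.
d = −ln(1 − 0.388889) = −ln(0.611111) = 0.4925.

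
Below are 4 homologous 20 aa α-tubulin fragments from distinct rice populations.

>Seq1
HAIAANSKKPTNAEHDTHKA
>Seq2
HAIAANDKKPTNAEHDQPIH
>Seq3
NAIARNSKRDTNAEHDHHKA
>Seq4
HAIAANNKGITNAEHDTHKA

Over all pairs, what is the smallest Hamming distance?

Pairwise Hamming distances:
  Seq1 vs Seq2: 5
  Seq1 vs Seq3: 5
  Seq1 vs Seq4: 3
  Seq2 vs Seq3: 9
  Seq2 vs Seq4: 7
  Seq3 vs Seq4: 6
The smallest is 3, between Seq1 and Seq4.

3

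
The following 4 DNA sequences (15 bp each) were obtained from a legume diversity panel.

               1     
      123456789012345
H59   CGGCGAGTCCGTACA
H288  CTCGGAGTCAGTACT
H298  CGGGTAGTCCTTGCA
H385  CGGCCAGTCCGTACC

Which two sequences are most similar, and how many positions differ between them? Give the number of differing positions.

Pairwise Hamming distances:
  H59 vs H288: 5
  H59 vs H298: 4
  H59 vs H385: 2
  H288 vs H298: 7
  H288 vs H385: 6
  H298 vs H385: 5
The smallest is 2, between H59 and H385.

2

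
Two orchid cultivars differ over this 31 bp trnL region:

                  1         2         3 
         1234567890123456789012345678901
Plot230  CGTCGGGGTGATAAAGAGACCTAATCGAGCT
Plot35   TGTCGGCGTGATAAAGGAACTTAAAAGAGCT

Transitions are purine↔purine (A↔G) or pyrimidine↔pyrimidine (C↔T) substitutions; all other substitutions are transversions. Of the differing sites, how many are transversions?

Differing sites — 1:C/T (Ti); 7:G/C (Tv); 17:A/G (Ti); 18:G/A (Ti); 21:C/T (Ti); 25:T/A (Tv); 26:C/A (Tv).
Of the 7 differences, 4 transitions and 3 transversions, so the answer is 3.

3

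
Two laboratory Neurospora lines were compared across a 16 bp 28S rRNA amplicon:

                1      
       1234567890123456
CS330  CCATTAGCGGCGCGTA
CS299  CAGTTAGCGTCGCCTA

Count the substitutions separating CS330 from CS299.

4

Differing sites — 2:C/A; 3:A/G; 10:G/T; 14:G/C.
That gives 4 mismatches out of 16 aligned sites, so the Hamming distance is 4.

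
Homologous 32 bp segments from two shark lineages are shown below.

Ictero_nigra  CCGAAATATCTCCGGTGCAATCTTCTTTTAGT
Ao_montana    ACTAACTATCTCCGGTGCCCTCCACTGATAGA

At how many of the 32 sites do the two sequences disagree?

The sequences differ at positions 1 (C/A), 3 (G/T), 6 (A/C), 19 (A/C), 20 (A/C), 23 (T/C), 24 (T/A), 27 (T/G), 28 (T/A), 32 (T/A).
That gives 10 mismatches out of 32 aligned sites, so the Hamming distance is 10.

10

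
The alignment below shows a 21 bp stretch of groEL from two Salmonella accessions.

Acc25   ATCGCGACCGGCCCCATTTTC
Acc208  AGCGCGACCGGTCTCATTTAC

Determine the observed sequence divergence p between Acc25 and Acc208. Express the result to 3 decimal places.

Differing sites — 2:T/G; 12:C/T; 14:C/T; 20:T/A.
There are 4 differences over 21 sites, so p = 4/21 = 0.190.

0.190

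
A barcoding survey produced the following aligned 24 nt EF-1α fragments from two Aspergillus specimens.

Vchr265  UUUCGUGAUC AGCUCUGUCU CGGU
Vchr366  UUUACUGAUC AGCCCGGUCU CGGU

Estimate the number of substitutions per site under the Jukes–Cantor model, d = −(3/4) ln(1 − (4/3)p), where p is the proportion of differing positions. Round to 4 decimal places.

Differing sites — 4:C/A; 5:G/C; 14:U/C; 16:U/G.
p = 4/24 = 0.166667.
d = −0.75 · ln(1 − (4/3)·0.166667) = −0.75 · ln(0.777777) = −0.75 · (-0.251315) = 0.1885.

0.1885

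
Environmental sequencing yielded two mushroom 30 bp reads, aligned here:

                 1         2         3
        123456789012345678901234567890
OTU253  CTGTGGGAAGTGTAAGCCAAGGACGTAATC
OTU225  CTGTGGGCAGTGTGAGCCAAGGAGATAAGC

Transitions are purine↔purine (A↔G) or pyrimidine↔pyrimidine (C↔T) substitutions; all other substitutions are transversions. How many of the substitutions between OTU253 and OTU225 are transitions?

2

Mismatches occur at site 8 (A→C, transversion), site 14 (A→G, transition), site 24 (C→G, transversion), site 25 (G→A, transition), site 29 (T→G, transversion).
Of the 5 differences, 2 transitions and 3 transversions, so the answer is 2.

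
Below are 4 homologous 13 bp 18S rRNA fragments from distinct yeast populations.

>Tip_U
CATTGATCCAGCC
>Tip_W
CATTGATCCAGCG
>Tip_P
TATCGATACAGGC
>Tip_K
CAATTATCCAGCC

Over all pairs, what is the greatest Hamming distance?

6

Pairwise Hamming distances:
  Tip_U vs Tip_W: 1
  Tip_U vs Tip_P: 4
  Tip_U vs Tip_K: 2
  Tip_W vs Tip_P: 5
  Tip_W vs Tip_K: 3
  Tip_P vs Tip_K: 6
The largest is 6, between Tip_P and Tip_K.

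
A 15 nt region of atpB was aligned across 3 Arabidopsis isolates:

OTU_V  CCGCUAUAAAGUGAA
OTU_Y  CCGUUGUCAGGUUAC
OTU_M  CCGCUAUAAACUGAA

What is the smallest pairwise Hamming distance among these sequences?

1

Pairwise Hamming distances:
  OTU_V vs OTU_Y: 6
  OTU_V vs OTU_M: 1
  OTU_Y vs OTU_M: 7
The smallest is 1, between OTU_V and OTU_M.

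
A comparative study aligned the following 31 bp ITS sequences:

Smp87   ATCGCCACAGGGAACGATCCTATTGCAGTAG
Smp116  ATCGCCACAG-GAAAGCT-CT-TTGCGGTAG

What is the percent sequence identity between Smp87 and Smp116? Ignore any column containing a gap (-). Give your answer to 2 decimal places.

89.29%

Excluding the 3 gap columns leaves 28 comparable sites.
Differing sites — 15:C/A; 17:A/C; 27:A/G.
25 of the 28 comparable sites match, so the percent identity is 25/28 × 100 = 89.29%.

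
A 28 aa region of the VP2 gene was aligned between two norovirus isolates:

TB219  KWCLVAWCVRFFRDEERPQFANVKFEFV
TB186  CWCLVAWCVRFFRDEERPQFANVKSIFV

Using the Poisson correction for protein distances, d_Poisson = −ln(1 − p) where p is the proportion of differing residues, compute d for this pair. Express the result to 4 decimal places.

The sequences differ at positions 1 (K/C), 25 (F/S), 26 (E/I).
p = 3/28 = 0.107143.
d = −ln(1 − 0.107143) = −ln(0.892857) = 0.1133.

0.1133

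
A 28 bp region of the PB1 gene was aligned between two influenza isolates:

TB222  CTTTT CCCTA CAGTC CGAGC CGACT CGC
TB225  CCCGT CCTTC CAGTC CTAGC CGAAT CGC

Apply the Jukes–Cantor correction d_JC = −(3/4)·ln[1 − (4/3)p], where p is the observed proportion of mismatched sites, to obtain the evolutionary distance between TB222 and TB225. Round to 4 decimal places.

0.3041

Differing sites — 2:T/C; 3:T/C; 4:T/G; 8:C/T; 10:A/C; 17:G/T; 24:C/A.
p = 7/28 = 0.250000.
d = −0.75 · ln(1 − (4/3)·0.250000) = −0.75 · ln(0.666667) = −0.75 · (-0.405465) = 0.3041.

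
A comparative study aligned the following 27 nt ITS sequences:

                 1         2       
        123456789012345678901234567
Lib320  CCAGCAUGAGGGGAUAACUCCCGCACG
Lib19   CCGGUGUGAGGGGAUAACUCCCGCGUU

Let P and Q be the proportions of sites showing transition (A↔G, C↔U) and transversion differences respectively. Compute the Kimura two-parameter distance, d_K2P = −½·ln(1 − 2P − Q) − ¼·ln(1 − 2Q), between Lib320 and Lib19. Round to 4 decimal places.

Differing sites — 3:A/G (Ti); 5:C/U (Ti); 6:A/G (Ti); 25:A/G (Ti); 26:C/U (Ti); 27:G/U (Tv).
Of the 6 differences, 5 transitions and 1 transversion over 27 sites: P = 5/27 = 0.185185, Q = 1/27 = 0.037037.
d = −0.5·ln(0.592593) − 0.25·ln(0.925926) = −0.5·(-0.523247) − 0.25·(-0.076961) = 0.2809.

0.2809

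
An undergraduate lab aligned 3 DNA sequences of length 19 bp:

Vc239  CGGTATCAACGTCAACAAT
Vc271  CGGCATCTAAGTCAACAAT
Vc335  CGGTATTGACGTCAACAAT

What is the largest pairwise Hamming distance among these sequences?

4

Pairwise Hamming distances:
  Vc239 vs Vc271: 3
  Vc239 vs Vc335: 2
  Vc271 vs Vc335: 4
The largest is 4, between Vc271 and Vc335.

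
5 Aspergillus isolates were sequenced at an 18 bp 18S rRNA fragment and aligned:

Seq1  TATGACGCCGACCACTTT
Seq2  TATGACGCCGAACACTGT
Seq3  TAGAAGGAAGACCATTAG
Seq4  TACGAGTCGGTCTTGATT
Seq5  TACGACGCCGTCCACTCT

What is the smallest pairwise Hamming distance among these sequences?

2

Pairwise Hamming distances:
  Seq1 vs Seq2: 2
  Seq1 vs Seq3: 8
  Seq1 vs Seq4: 9
  Seq1 vs Seq5: 3
  Seq2 vs Seq3: 9
  Seq2 vs Seq4: 11
  Seq2 vs Seq5: 4
  Seq3 vs Seq4: 12
  Seq3 vs Seq5: 9
  Seq4 vs Seq5: 8
The smallest is 2, between Seq1 and Seq2.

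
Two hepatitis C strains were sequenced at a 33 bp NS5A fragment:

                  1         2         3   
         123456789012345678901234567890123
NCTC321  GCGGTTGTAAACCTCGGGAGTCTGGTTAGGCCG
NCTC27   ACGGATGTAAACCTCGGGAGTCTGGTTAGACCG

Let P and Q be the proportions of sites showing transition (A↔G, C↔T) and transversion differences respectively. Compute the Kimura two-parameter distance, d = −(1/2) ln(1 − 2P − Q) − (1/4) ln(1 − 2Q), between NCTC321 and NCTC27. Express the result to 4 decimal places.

0.0978

The sequences differ at positions 1 (G/A, transition), 5 (T/A, transversion), 30 (G/A, transition).
Of the 3 differences, 2 transitions and 1 transversion over 33 sites: P = 2/33 = 0.060606, Q = 1/33 = 0.030303.
d = −0.5·ln(0.848485) − 0.25·ln(0.939394) = −0.5·(-0.164303) − 0.25·(-0.062520) = 0.0978.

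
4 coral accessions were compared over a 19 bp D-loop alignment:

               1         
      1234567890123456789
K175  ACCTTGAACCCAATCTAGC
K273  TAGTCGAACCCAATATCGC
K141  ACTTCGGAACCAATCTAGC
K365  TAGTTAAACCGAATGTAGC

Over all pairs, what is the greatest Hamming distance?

9

Pairwise Hamming distances:
  K175 vs K273: 6
  K175 vs K141: 4
  K175 vs K365: 6
  K273 vs K141: 7
  K273 vs K365: 5
  K141 vs K365: 9
The largest is 9, between K141 and K365.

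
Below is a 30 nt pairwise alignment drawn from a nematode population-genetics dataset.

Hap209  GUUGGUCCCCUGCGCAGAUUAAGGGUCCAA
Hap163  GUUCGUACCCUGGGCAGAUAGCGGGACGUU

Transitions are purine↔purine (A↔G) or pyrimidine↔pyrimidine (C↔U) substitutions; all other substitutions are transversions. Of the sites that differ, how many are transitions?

1

The sequences differ at positions 4 (G/C, transversion), 7 (C/A, transversion), 13 (C/G, transversion), 20 (U/A, transversion), 21 (A/G, transition), 22 (A/C, transversion), 26 (U/A, transversion), 28 (C/G, transversion), 29 (A/U, transversion), 30 (A/U, transversion).
Of the 10 differences, 1 transition and 9 transversions, so the answer is 1.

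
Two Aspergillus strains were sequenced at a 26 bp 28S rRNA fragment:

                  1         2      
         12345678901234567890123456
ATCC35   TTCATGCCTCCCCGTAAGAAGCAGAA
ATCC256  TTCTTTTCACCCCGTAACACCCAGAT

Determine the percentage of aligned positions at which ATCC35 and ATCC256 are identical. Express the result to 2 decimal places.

69.23%

Differing sites — 4:A/T; 6:G/T; 7:C/T; 9:T/A; 18:G/C; 20:A/C; 21:G/C; 26:A/T.
18 of the 26 sites match, so the percent identity is 18/26 × 100 = 69.23%.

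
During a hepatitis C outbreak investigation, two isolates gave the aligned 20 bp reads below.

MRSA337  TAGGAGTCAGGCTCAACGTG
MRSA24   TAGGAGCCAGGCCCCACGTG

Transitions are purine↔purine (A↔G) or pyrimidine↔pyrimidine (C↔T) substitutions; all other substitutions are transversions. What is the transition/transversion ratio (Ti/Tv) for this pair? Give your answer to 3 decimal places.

The sequences differ at positions 7 (T/C, transition), 13 (T/C, transition), 15 (A/C, transversion).
Of the 3 differences, 2 transitions and 1 transversion, so Ti/Tv = 2/1 = 2.000.

2.000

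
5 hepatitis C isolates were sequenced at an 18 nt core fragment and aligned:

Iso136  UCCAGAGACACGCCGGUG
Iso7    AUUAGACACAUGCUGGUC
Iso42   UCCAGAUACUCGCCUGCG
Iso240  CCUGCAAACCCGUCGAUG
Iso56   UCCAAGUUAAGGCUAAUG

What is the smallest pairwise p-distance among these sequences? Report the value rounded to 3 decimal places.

Pairwise Hamming distances:
  Iso136 vs Iso7: 7
  Iso136 vs Iso42: 4
  Iso136 vs Iso240: 8
  Iso136 vs Iso56: 9
  Iso7 vs Iso42: 10
  Iso7 vs Iso240: 11
  Iso7 vs Iso56: 12
  Iso42 vs Iso240: 10
  Iso42 vs Iso56: 10
  Iso240 vs Iso56: 13
The smallest is 4 mismatches, between Iso136 and Iso42; p = 4/18 = 0.222.

0.222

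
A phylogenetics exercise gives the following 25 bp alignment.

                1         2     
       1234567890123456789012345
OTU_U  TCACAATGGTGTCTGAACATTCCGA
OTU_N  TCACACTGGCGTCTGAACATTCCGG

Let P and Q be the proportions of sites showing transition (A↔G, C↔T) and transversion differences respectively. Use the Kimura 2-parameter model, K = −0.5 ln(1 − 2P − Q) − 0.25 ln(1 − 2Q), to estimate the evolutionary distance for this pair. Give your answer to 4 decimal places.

Differing sites — 6:A/C (Tv); 10:T/C (Ti); 25:A/G (Ti).
Of the 3 differences, 2 transitions and 1 transversion over 25 sites: P = 2/25 = 0.080000, Q = 1/25 = 0.040000.
d = −0.5·ln(0.800000) − 0.25·ln(0.920000) = −0.5·(-0.223144) − 0.25·(-0.083382) = 0.1324.

0.1324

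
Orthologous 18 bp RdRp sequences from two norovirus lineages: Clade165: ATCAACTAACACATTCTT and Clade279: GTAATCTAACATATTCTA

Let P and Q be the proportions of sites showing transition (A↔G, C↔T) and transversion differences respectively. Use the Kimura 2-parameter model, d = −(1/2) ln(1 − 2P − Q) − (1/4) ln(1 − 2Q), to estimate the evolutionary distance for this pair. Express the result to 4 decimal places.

0.3476

Mismatches occur at site 1 (A→G, transition), site 3 (C→A, transversion), site 5 (A→T, transversion), site 12 (C→T, transition), site 18 (T→A, transversion).
Of the 5 differences, 2 transitions and 3 transversions over 18 sites: P = 2/18 = 0.111111, Q = 3/18 = 0.166667.
d = −0.5·ln(0.611111) − 0.25·ln(0.666666) = −0.5·(-0.492477) − 0.25·(-0.405466) = 0.3476.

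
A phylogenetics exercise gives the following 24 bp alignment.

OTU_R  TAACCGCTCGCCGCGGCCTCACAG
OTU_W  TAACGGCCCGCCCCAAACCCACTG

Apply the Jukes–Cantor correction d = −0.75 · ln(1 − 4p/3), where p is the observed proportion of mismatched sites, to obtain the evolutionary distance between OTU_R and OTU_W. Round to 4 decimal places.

0.4408

The sequences differ at positions 5 (C/G), 8 (T/C), 13 (G/C), 15 (G/A), 16 (G/A), 17 (C/A), 19 (T/C), 23 (A/T).
p = 8/24 = 0.333333.
d = −0.75 · ln(1 − (4/3)·0.333333) = −0.75 · ln(0.555556) = −0.75 · (-0.587786) = 0.4408.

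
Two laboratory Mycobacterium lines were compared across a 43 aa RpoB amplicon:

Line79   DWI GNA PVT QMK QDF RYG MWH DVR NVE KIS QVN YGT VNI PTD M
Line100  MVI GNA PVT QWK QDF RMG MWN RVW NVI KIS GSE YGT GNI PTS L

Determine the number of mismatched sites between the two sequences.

14

The sequences differ at positions 1 (D/M), 2 (W/V), 11 (M/W), 17 (Y/M), 21 (H/N), 22 (D/R), 24 (R/W), 27 (E/I), 31 (Q/G), 32 (V/S), 33 (N/E), 37 (V/G), 42 (D/S), 43 (M/L).
That gives 14 mismatches out of 43 aligned sites, so the Hamming distance is 14.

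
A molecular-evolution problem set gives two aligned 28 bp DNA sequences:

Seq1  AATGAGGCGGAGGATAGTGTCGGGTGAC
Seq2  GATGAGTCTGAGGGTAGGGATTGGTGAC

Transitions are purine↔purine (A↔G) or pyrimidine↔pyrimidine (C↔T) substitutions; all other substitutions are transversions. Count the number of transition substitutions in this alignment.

3

The sequences differ at positions 1 (A/G, transition), 7 (G/T, transversion), 9 (G/T, transversion), 14 (A/G, transition), 18 (T/G, transversion), 20 (T/A, transversion), 21 (C/T, transition), 22 (G/T, transversion).
Of the 8 differences, 3 transitions and 5 transversions, so the answer is 3.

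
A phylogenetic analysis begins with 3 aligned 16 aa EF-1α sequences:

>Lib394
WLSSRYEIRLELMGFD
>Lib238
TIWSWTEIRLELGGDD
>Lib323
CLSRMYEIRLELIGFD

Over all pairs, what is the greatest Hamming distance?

Pairwise Hamming distances:
  Lib394 vs Lib238: 7
  Lib394 vs Lib323: 4
  Lib238 vs Lib323: 8
The largest is 8, between Lib238 and Lib323.

8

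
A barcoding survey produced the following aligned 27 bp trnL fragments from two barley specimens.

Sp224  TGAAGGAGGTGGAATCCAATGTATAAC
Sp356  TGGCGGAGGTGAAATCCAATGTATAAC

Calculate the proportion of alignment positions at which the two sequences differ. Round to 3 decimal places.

The sequences differ at positions 3 (A/G), 4 (A/C), 12 (G/A).
There are 3 differences over 27 sites, so p = 3/27 = 0.111.

0.111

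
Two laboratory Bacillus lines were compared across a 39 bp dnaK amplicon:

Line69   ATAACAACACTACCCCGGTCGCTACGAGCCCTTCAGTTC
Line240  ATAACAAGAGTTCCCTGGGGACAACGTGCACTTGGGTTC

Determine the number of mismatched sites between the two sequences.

12

Mismatches occur at site 8 (C↔G), site 10 (C↔G), site 12 (A↔T), site 16 (C↔T), site 19 (T↔G), site 20 (C↔G), site 21 (G↔A), site 23 (T↔A), site 27 (A↔T), site 30 (C↔A), site 34 (C↔G), site 35 (A↔G).
That gives 12 mismatches out of 39 aligned sites, so the Hamming distance is 12.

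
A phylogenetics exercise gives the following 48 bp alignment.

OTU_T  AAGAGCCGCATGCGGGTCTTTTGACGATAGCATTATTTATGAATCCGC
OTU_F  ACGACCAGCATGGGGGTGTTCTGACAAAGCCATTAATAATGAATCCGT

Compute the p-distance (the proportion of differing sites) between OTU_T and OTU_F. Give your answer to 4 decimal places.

0.2708

Mismatches occur at site 2 (A↔C), site 5 (G↔C), site 7 (C↔A), site 13 (C↔G), site 18 (C↔G), site 21 (T↔C), site 26 (G↔A), site 28 (T↔A), site 29 (A↔G), site 30 (G↔C), site 36 (T↔A), site 38 (T↔A), site 48 (C↔T).
There are 13 differences over 48 sites, so p = 13/48 = 0.2708.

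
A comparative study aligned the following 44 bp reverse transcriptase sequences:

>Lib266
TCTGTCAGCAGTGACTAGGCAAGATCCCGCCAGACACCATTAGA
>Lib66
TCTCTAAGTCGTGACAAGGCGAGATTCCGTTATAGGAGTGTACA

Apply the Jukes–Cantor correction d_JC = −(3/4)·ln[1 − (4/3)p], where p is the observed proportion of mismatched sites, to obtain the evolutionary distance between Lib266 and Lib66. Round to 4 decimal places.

0.5429

Mismatches occur at site 4 (G↔C), site 6 (C↔A), site 9 (C↔T), site 10 (A↔C), site 16 (T↔A), site 21 (A↔G), site 26 (C↔T), site 30 (C↔T), site 31 (C↔T), site 33 (G↔T), site 35 (C↔G), site 36 (A↔G), site 37 (C↔A), site 38 (C↔G), site 39 (A↔T), site 40 (T↔G), site 43 (G↔C).
p = 17/44 = 0.386364.
d = −0.75 · ln(1 − (4/3)·0.386364) = −0.75 · ln(0.484848) = −0.75 · (-0.723920) = 0.5429.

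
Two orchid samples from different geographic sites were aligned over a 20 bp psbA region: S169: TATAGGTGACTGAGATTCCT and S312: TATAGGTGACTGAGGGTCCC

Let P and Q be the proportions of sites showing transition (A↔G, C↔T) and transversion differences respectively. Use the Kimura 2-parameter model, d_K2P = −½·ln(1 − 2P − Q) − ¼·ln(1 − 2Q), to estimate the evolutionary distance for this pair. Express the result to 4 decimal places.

0.1702

Mismatches occur at site 15 (A/G, transition), site 16 (T/G, transversion), site 20 (T/C, transition).
Of the 3 differences, 2 transitions and 1 transversion over 20 sites: P = 2/20 = 0.100000, Q = 1/20 = 0.050000.
d = −0.5·ln(0.750000) − 0.25·ln(0.900000) = −0.5·(-0.287682) − 0.25·(-0.105361) = 0.1702.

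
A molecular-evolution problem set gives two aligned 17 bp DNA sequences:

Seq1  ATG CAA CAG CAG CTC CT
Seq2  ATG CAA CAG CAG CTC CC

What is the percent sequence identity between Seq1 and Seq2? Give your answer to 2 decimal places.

94.12%

Differing sites — 17:T/C.
16 of the 17 sites match, so the percent identity is 16/17 × 100 = 94.12%.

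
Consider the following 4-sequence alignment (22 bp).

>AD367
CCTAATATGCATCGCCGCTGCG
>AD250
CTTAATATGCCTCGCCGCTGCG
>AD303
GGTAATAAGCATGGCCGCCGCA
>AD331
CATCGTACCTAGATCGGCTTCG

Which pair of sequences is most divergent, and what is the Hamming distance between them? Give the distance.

14

Pairwise Hamming distances:
  AD367 vs AD250: 2
  AD367 vs AD303: 6
  AD367 vs AD331: 11
  AD250 vs AD303: 7
  AD250 vs AD331: 12
  AD303 vs AD331: 14
The largest is 14, between AD303 and AD331.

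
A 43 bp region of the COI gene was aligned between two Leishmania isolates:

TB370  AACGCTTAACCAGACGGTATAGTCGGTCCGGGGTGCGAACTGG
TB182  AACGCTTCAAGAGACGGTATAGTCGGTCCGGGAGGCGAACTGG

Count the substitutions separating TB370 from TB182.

5

Mismatches occur at site 8 (A↔C), site 10 (C↔A), site 11 (C↔G), site 33 (G↔A), site 34 (T↔G).
That gives 5 mismatches out of 43 aligned sites, so the Hamming distance is 5.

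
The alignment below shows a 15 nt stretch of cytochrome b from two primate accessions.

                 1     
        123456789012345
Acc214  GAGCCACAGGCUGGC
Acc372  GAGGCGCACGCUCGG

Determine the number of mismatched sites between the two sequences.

5

Mismatches occur at site 4 (C→G), site 6 (A→G), site 9 (G→C), site 13 (G→C), site 15 (C→G).
That gives 5 mismatches out of 15 aligned sites, so the Hamming distance is 5.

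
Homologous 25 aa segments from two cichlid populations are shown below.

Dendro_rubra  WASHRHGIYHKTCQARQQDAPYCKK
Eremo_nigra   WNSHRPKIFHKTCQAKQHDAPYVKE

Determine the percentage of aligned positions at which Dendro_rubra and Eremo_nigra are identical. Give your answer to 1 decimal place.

The sequences differ at positions 2 (A/N), 6 (H/P), 7 (G/K), 9 (Y/F), 16 (R/K), 18 (Q/H), 23 (C/V), 25 (K/E).
17 of the 25 sites match, so the percent identity is 17/25 × 100 = 68.0%.

68.0%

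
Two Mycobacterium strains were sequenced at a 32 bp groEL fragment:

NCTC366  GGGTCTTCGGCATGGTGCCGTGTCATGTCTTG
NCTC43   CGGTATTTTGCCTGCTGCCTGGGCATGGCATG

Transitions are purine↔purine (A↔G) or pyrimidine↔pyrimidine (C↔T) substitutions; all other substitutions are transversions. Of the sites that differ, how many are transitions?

Differing sites — 1:G/C (Tv); 5:C/A (Tv); 8:C/T (Ti); 9:G/T (Tv); 12:A/C (Tv); 15:G/C (Tv); 20:G/T (Tv); 21:T/G (Tv); 23:T/G (Tv); 28:T/G (Tv); 30:T/A (Tv).
Of the 11 differences, 1 transition and 10 transversions, so the answer is 1.

1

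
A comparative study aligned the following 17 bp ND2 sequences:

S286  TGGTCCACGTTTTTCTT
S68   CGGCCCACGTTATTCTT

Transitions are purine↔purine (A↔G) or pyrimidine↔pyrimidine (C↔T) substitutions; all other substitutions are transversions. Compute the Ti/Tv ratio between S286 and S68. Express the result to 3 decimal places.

Differing sites — 1:T/C (Ti); 4:T/C (Ti); 12:T/A (Tv).
Of the 3 differences, 2 transitions and 1 transversion, so Ti/Tv = 2/1 = 2.000.

2.000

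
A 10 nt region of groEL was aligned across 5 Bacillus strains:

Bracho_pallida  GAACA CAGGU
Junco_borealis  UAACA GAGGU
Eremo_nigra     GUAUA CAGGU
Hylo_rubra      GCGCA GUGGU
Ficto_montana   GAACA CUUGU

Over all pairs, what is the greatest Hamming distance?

5

Pairwise Hamming distances:
  Bracho_pallida vs Junco_borealis: 2
  Bracho_pallida vs Eremo_nigra: 2
  Bracho_pallida vs Hylo_rubra: 4
  Bracho_pallida vs Ficto_montana: 2
  Junco_borealis vs Eremo_nigra: 4
  Junco_borealis vs Hylo_rubra: 4
  Junco_borealis vs Ficto_montana: 4
  Eremo_nigra vs Hylo_rubra: 5
  Eremo_nigra vs Ficto_montana: 4
  Hylo_rubra vs Ficto_montana: 4
The largest is 5, between Eremo_nigra and Hylo_rubra.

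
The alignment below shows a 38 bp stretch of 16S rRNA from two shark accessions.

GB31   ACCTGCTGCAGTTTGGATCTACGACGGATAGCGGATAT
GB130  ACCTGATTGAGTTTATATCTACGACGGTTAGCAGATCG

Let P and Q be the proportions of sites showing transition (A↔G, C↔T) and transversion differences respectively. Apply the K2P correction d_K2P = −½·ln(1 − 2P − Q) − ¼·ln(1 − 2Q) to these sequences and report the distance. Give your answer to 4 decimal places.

0.2858

Mismatches occur at site 6 (C/A, transversion), site 8 (G/T, transversion), site 9 (C/G, transversion), site 15 (G/A, transition), site 16 (G/T, transversion), site 28 (A/T, transversion), site 33 (G/A, transition), site 37 (A/C, transversion), site 38 (T/G, transversion).
Of the 9 differences, 2 transitions and 7 transversions over 38 sites: P = 2/38 = 0.052632, Q = 7/38 = 0.184211.
d = −0.5·ln(0.710525) − 0.25·ln(0.631578) = −0.5·(-0.341751) − 0.25·(-0.459534) = 0.2858.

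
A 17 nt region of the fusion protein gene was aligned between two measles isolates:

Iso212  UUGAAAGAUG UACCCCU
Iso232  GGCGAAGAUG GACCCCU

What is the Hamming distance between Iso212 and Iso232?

5

Differing sites — 1:U/G; 2:U/G; 3:G/C; 4:A/G; 11:U/G.
That gives 5 mismatches out of 17 aligned sites, so the Hamming distance is 5.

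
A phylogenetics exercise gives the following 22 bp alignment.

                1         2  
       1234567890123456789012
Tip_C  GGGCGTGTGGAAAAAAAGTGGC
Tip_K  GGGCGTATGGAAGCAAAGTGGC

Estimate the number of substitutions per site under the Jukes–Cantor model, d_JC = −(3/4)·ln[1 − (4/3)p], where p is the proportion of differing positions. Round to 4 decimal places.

The sequences differ at positions 7 (G/A), 13 (A/G), 14 (A/C).
p = 3/22 = 0.136364.
d = −0.75 · ln(1 − (4/3)·0.136364) = −0.75 · ln(0.818181) = −0.75 · (-0.200672) = 0.1505.

0.1505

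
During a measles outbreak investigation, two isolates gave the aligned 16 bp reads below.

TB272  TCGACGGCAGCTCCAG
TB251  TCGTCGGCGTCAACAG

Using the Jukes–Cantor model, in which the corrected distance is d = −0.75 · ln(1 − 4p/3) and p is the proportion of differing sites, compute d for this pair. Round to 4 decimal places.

0.4042

The sequences differ at positions 4 (A/T), 9 (A/G), 10 (G/T), 12 (T/A), 13 (C/A).
p = 5/16 = 0.312500.
d = −0.75 · ln(1 − (4/3)·0.312500) = −0.75 · ln(0.583333) = −0.75 · (-0.538997) = 0.4042.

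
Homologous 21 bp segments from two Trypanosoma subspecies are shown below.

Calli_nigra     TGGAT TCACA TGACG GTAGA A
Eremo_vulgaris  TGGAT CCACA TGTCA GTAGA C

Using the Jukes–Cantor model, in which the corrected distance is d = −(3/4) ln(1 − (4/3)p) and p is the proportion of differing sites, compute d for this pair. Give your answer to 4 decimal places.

0.2197

Mismatches occur at site 6 (T↔C), site 13 (A↔T), site 15 (G↔A), site 21 (A↔C).
p = 4/21 = 0.190476.
d = −0.75 · ln(1 − (4/3)·0.190476) = −0.75 · ln(0.746032) = −0.75 · (-0.292987) = 0.2197.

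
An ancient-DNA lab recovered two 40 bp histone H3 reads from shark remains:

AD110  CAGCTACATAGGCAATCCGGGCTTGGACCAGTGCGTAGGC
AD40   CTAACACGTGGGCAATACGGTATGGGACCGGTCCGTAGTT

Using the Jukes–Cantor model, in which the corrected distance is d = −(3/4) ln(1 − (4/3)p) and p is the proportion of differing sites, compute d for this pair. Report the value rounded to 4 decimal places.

The sequences differ at positions 2 (A/T), 3 (G/A), 4 (C/A), 5 (T/C), 8 (A/G), 10 (A/G), 17 (C/A), 21 (G/T), 22 (C/A), 24 (T/G), 30 (A/G), 33 (G/C), 39 (G/T), 40 (C/T).
p = 14/40 = 0.350000.
d = −0.75 · ln(1 − (4/3)·0.350000) = −0.75 · ln(0.533333) = −0.75 · (-0.628609) = 0.4715.

0.4715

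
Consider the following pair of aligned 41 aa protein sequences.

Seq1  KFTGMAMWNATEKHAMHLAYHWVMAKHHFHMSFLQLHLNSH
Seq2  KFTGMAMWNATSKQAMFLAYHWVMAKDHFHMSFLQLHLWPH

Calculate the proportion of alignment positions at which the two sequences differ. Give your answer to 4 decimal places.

Differing sites — 12:E/S; 14:H/Q; 17:H/F; 27:H/D; 39:N/W; 40:S/P.
There are 6 differences over 41 sites, so p = 6/41 = 0.1463.

0.1463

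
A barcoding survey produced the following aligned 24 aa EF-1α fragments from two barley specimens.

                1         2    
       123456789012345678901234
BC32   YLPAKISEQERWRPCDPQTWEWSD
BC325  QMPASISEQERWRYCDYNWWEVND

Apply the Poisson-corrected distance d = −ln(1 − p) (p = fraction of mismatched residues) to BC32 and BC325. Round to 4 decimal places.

Differing sites — 1:Y/Q; 2:L/M; 5:K/S; 14:P/Y; 17:P/Y; 18:Q/N; 19:T/W; 22:W/V; 23:S/N.
p = 9/24 = 0.375000.
d = −ln(1 − 0.375000) = −ln(0.625000) = 0.4700.

0.4700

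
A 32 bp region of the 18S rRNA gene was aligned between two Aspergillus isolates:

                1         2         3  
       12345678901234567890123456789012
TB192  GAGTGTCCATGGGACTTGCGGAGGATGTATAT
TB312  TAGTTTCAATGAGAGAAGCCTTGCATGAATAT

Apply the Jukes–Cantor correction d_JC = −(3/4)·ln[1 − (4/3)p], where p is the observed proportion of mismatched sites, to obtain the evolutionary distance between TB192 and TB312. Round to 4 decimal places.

The sequences differ at positions 1 (G/T), 5 (G/T), 8 (C/A), 12 (G/A), 15 (C/G), 16 (T/A), 17 (T/A), 20 (G/C), 21 (G/T), 22 (A/T), 24 (G/C), 28 (T/A).
p = 12/32 = 0.375000.
d = −0.75 · ln(1 − (4/3)·0.375000) = −0.75 · ln(0.500000) = −0.75 · (-0.693147) = 0.5199.

0.5199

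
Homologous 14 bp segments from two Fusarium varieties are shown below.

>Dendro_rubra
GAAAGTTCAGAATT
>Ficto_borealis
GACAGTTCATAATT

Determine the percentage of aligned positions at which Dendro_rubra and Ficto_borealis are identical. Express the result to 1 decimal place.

85.7%

Differing sites — 3:A/C; 10:G/T.
12 of the 14 sites match, so the percent identity is 12/14 × 100 = 85.7%.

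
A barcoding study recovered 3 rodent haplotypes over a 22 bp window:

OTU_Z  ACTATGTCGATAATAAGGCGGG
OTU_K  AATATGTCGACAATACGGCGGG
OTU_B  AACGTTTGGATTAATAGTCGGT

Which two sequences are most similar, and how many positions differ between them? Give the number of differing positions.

Pairwise Hamming distances:
  OTU_Z vs OTU_K: 3
  OTU_Z vs OTU_B: 10
  OTU_K vs OTU_B: 11
The smallest is 3, between OTU_Z and OTU_K.

3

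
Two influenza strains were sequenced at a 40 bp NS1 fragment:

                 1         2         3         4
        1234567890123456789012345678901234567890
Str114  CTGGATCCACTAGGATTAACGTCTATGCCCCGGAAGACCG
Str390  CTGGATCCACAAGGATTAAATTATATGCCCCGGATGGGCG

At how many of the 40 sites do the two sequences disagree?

7

Mismatches occur at site 11 (T↔A), site 20 (C↔A), site 21 (G↔T), site 23 (C↔A), site 35 (A↔T), site 37 (A↔G), site 38 (C↔G).
That gives 7 mismatches out of 40 aligned sites, so the Hamming distance is 7.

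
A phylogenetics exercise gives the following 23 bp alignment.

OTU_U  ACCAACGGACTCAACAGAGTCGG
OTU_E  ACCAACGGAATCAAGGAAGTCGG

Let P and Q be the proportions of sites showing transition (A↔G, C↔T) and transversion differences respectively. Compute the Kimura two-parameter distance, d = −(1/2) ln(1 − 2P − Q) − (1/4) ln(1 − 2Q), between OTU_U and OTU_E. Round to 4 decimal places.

0.1989

The sequences differ at positions 10 (C/A, transversion), 15 (C/G, transversion), 16 (A/G, transition), 17 (G/A, transition).
Of the 4 differences, 2 transitions and 2 transversions over 23 sites: P = 2/23 = 0.086957, Q = 2/23 = 0.086957.
d = −0.5·ln(0.739129) − 0.25·ln(0.826086) = −0.5·(-0.302283) − 0.25·(-0.191056) = 0.1989.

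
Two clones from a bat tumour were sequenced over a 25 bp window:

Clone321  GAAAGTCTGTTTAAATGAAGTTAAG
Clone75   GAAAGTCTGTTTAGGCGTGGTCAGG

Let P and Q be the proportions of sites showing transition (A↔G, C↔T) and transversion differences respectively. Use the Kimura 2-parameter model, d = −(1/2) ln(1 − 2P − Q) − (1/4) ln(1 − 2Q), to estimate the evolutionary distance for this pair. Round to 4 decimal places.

Differing sites — 14:A/G (Ti); 15:A/G (Ti); 16:T/C (Ti); 18:A/T (Tv); 19:A/G (Ti); 22:T/C (Ti); 24:A/G (Ti).
Of the 7 differences, 6 transitions and 1 transversion over 25 sites: P = 6/25 = 0.240000, Q = 1/25 = 0.040000.
d = −0.5·ln(0.480000) − 0.25·ln(0.920000) = −0.5·(-0.733969) − 0.25·(-0.083382) = 0.3878.

0.3878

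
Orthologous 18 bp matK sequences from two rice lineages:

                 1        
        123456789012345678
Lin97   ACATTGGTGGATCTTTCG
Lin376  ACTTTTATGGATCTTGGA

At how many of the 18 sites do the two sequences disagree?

The sequences differ at positions 3 (A/T), 6 (G/T), 7 (G/A), 16 (T/G), 17 (C/G), 18 (G/A).
That gives 6 mismatches out of 18 aligned sites, so the Hamming distance is 6.

6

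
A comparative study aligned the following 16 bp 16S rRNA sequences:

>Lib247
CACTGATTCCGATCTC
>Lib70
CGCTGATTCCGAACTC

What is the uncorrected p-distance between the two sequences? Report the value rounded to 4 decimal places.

0.1250

Mismatches occur at site 2 (A↔G), site 13 (T↔A).
There are 2 differences over 16 sites, so p = 2/16 = 0.1250.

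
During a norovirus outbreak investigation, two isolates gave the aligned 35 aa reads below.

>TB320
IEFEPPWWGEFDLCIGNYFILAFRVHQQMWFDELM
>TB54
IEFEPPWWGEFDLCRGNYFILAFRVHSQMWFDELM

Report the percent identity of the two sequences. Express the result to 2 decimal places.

The sequences differ at positions 15 (I/R), 27 (Q/S).
33 of the 35 sites match, so the percent identity is 33/35 × 100 = 94.29%.

94.29%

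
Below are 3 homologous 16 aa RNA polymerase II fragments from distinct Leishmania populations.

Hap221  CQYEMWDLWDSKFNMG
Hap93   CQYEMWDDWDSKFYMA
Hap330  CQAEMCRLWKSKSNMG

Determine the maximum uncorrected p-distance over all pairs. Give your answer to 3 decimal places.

0.500

Pairwise Hamming distances:
  Hap221 vs Hap93: 3
  Hap221 vs Hap330: 5
  Hap93 vs Hap330: 8
The largest is 8 mismatches, between Hap93 and Hap330; p = 8/16 = 0.500.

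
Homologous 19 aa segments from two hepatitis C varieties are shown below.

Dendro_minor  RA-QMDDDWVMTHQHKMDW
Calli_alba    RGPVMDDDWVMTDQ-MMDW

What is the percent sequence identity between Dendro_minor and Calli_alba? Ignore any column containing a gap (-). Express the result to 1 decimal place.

Excluding the 2 gap columns leaves 17 comparable sites.
Mismatches occur at site 2 (A↔G), site 4 (Q↔V), site 13 (H↔D), site 16 (K↔M).
13 of the 17 comparable sites match, so the percent identity is 13/17 × 100 = 76.5%.

76.5%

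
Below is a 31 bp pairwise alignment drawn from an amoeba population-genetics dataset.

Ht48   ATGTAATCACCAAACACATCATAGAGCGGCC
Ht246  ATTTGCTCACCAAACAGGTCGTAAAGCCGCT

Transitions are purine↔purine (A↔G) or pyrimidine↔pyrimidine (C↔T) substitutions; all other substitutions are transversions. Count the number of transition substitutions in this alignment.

5

Differing sites — 3:G/T (Tv); 5:A/G (Ti); 6:A/C (Tv); 17:C/G (Tv); 18:A/G (Ti); 21:A/G (Ti); 24:G/A (Ti); 28:G/C (Tv); 31:C/T (Ti).
Of the 9 differences, 5 transitions and 4 transversions, so the answer is 5.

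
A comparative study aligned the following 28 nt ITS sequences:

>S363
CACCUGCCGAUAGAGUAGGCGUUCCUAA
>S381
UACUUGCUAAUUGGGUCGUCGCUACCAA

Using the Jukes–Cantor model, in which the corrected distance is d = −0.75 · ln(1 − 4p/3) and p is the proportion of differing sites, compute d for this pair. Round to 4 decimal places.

The sequences differ at positions 1 (C/U), 4 (C/U), 8 (C/U), 9 (G/A), 12 (A/U), 14 (A/G), 17 (A/C), 19 (G/U), 22 (U/C), 24 (C/A), 26 (U/C).
p = 11/28 = 0.392857.
d = −0.75 · ln(1 − (4/3)·0.392857) = −0.75 · ln(0.476191) = −0.75 · (-0.741936) = 0.5565.

0.5565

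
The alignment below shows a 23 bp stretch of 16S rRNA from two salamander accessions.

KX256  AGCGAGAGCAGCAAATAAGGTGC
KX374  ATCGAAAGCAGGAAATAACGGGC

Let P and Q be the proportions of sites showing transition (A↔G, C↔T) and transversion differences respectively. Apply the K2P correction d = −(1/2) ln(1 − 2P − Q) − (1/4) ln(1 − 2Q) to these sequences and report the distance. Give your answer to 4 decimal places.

The sequences differ at positions 2 (G/T, transversion), 6 (G/A, transition), 12 (C/G, transversion), 19 (G/C, transversion), 21 (T/G, transversion).
Of the 5 differences, 1 transition and 4 transversions over 23 sites: P = 1/23 = 0.043478, Q = 4/23 = 0.173913.
d = −0.5·ln(0.739131) − 0.25·ln(0.652174) = −0.5·(-0.302280) − 0.25·(-0.427444) = 0.2580.

0.2580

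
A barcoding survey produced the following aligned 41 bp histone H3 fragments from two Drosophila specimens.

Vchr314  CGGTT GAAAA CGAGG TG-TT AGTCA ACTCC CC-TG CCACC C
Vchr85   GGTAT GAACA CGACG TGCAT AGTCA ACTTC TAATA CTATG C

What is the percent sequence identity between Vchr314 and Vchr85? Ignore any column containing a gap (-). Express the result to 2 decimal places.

66.67%

Excluding the 2 gap columns leaves 39 comparable sites.
Mismatches occur at site 1 (C/G), site 3 (G/T), site 4 (T/A), site 9 (A/C), site 14 (G/C), site 19 (T/A), site 29 (C/T), site 31 (C/T), site 32 (C/A), site 35 (G/A), site 37 (C/T), site 39 (C/T), site 40 (C/G).
26 of the 39 comparable sites match, so the percent identity is 26/39 × 100 = 66.67%.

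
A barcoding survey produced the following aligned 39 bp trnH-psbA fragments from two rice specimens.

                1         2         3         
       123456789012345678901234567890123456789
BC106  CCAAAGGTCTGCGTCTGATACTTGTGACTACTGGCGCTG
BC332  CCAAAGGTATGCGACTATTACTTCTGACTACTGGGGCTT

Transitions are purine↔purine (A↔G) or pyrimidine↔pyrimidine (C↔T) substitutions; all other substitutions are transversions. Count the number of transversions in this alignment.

6

Differing sites — 9:C/A (Tv); 14:T/A (Tv); 17:G/A (Ti); 18:A/T (Tv); 24:G/C (Tv); 35:C/G (Tv); 39:G/T (Tv).
Of the 7 differences, 1 transition and 6 transversions, so the answer is 6.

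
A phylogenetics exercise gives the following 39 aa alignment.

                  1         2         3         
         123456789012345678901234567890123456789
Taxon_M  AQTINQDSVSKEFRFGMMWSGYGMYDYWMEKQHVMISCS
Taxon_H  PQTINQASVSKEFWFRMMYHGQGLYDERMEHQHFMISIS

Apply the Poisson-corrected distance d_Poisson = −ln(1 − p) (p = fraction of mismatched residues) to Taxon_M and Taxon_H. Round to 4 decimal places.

Mismatches occur at site 1 (A/P), site 7 (D/A), site 14 (R/W), site 16 (G/R), site 19 (W/Y), site 20 (S/H), site 22 (Y/Q), site 24 (M/L), site 27 (Y/E), site 28 (W/R), site 31 (K/H), site 34 (V/F), site 38 (C/I).
p = 13/39 = 0.333333.
d = −ln(1 − 0.333333) = −ln(0.666667) = 0.4055.

0.4055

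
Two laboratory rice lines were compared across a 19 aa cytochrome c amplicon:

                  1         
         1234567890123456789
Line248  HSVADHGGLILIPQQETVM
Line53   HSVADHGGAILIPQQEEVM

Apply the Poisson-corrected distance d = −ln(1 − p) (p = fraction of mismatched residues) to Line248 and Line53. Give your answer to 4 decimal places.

Mismatches occur at site 9 (L↔A), site 17 (T↔E).
p = 2/19 = 0.105263.
d = −ln(1 − 0.105263) = −ln(0.894737) = 0.1112.

0.1112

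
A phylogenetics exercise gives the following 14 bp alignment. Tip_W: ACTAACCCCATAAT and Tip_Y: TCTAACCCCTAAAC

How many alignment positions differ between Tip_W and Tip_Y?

The sequences differ at positions 1 (A/T), 10 (A/T), 11 (T/A), 14 (T/C).
That gives 4 mismatches out of 14 aligned sites, so the Hamming distance is 4.

4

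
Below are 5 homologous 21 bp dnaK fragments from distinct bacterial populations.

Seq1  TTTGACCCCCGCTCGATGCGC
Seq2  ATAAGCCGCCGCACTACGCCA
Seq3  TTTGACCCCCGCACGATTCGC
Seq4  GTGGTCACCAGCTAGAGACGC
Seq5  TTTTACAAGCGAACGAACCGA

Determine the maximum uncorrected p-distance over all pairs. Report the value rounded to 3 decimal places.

0.667

Pairwise Hamming distances:
  Seq1 vs Seq2: 10
  Seq1 vs Seq3: 2
  Seq1 vs Seq4: 8
  Seq1 vs Seq5: 9
  Seq2 vs Seq3: 10
  Seq2 vs Seq4: 14
  Seq2 vs Seq5: 12
  Seq3 vs Seq4: 9
  Seq3 vs Seq5: 8
  Seq4 vs Seq5: 13
The largest is 14 mismatches, between Seq2 and Seq4; p = 14/21 = 0.667.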